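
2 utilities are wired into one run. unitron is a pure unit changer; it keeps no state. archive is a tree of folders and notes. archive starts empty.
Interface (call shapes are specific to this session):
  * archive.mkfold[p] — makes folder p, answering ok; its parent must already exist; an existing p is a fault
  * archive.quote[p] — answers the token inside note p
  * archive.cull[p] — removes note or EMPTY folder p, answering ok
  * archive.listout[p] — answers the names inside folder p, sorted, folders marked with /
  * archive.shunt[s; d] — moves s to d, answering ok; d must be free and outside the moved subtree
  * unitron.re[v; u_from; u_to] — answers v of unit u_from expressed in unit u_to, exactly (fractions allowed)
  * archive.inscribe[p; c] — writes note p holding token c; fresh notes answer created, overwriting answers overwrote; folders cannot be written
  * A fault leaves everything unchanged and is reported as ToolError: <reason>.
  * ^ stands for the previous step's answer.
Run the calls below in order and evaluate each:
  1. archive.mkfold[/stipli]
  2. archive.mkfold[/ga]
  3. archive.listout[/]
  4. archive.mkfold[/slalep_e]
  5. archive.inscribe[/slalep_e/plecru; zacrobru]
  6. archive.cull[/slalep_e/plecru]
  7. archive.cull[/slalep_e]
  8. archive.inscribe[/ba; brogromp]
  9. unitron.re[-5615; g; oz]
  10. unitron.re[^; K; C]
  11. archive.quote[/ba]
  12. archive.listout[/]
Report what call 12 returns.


Answer: [ba, ga/, stipli/]

Derivation:
·→ archive.mkfold(p='/stipli')
·← ok
·→ archive.mkfold(p='/ga')
·← ok
·→ archive.listout(p='/')
·← [ga/, stipli/]
·→ archive.mkfold(p='/slalep_e')
·← ok
·→ archive.inscribe(p='/slalep_e/plecru', c='zacrobru')
·← created
·→ archive.cull(p='/slalep_e/plecru')
·← ok
·→ archive.cull(p='/slalep_e')
·← ok
·→ archive.inscribe(p='/ba', c='brogromp')
·← created
·→ unitron.re(v='-5615', u_from='g', u_to='oz')
·← -8984000000/45359237
·→ unitron.re(v='^', u_from='K', u_to='C')
·← -427477511731/907184740
·→ archive.quote(p='/ba')
·← brogromp
·→ archive.listout(p='/')
·← [ba, ga/, stipli/]


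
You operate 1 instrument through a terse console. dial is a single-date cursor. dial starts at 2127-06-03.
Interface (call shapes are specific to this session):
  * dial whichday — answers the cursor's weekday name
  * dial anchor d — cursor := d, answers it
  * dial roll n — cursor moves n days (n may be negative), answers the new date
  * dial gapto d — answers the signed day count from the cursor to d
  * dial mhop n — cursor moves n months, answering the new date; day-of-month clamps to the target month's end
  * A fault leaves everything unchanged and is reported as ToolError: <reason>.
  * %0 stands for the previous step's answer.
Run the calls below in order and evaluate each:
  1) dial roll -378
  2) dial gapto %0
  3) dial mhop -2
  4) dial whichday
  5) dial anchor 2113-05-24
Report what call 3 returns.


-- 1. dial roll(n=-378) == 2126-05-21
-- 2. dial gapto(d=%0) == 0
-- 3. dial mhop(n=-2) == 2126-03-21
-- 4. dial whichday() == Thursday
-- 5. dial anchor(d=2113-05-24) == 2113-05-24

Answer: 2126-03-21


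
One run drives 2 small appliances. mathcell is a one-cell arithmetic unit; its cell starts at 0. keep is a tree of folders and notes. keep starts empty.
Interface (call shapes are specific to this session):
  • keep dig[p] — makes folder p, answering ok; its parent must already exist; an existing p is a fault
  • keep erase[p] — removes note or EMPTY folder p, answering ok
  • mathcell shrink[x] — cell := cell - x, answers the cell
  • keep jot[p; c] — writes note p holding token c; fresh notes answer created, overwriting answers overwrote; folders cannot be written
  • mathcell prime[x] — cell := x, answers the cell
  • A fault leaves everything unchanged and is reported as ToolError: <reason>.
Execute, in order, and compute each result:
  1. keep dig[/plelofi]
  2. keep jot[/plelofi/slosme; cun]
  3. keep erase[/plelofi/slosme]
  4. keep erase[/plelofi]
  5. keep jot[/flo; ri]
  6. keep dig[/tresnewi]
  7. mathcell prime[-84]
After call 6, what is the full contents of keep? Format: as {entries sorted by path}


;; 1. keep dig(p=/plelofi) -> ok
;; 2. keep jot(p=/plelofi/slosme, c=cun) -> created
;; 3. keep erase(p=/plelofi/slosme) -> ok
;; 4. keep erase(p=/plelofi) -> ok
;; 5. keep jot(p=/flo, c=ri) -> created
;; 6. keep dig(p=/tresnewi) -> ok
;; 7. mathcell prime(x=-84) -> -84

Answer: {flo=ri, tresnewi/}


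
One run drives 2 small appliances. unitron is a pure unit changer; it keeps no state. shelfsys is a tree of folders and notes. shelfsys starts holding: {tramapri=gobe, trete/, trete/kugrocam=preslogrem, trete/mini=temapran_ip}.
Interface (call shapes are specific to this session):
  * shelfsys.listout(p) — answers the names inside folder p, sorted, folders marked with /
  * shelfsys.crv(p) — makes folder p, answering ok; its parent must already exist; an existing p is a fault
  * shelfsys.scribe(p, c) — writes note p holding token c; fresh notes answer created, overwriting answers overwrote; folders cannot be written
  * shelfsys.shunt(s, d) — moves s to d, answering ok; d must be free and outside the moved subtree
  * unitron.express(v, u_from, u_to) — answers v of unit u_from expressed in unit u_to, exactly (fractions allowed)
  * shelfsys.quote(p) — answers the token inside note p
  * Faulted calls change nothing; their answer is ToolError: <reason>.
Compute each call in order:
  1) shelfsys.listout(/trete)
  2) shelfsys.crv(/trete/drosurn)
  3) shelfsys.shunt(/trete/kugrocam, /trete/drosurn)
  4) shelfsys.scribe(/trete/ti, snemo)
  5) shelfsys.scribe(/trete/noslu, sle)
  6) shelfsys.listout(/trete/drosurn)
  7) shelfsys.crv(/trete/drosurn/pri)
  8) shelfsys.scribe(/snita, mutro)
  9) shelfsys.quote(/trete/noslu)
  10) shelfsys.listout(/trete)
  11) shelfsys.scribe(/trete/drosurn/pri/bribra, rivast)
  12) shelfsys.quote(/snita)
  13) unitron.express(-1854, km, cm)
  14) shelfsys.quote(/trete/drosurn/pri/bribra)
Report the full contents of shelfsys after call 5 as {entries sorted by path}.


I run shelfsys.listout using p→/trete, and get [kugrocam, mini].
Calling shelfsys.crv using p→/trete/drosurn, which returns ok.
Now I run shelfsys.shunt using s→/trete/kugrocam, d→/trete/drosurn, → ToolError: exists.
I run shelfsys.scribe using p→/trete/ti, c→snemo, — result: created.
Now I run shelfsys.scribe using p→/trete/noslu, c→sle, yielding created.
Using shelfsys.listout using p→/trete/drosurn, giving [].
Invoking shelfsys.crv using p→/trete/drosurn/pri, and observe ok.
I run shelfsys.scribe using p→/snita, c→mutro, and get created.
I invoke shelfsys.quote using p→/trete/noslu, which returns sle.
I invoke shelfsys.listout using p→/trete: [drosurn/, kugrocam, mini, noslu, ti].
I call shelfsys.scribe using p→/trete/drosurn/pri/bribra, c→rivast, → created.
Then shelfsys.quote using p→/snita, and see mutro.
I call unitron.express using v→-1854, u_from→km, u_to→cm, yielding -185400000.
I run shelfsys.quote using p→/trete/drosurn/pri/bribra, which returns rivast.

Answer: {tramapri=gobe, trete/, trete/drosurn/, trete/kugrocam=preslogrem, trete/mini=temapran_ip, trete/noslu=sle, trete/ti=snemo}


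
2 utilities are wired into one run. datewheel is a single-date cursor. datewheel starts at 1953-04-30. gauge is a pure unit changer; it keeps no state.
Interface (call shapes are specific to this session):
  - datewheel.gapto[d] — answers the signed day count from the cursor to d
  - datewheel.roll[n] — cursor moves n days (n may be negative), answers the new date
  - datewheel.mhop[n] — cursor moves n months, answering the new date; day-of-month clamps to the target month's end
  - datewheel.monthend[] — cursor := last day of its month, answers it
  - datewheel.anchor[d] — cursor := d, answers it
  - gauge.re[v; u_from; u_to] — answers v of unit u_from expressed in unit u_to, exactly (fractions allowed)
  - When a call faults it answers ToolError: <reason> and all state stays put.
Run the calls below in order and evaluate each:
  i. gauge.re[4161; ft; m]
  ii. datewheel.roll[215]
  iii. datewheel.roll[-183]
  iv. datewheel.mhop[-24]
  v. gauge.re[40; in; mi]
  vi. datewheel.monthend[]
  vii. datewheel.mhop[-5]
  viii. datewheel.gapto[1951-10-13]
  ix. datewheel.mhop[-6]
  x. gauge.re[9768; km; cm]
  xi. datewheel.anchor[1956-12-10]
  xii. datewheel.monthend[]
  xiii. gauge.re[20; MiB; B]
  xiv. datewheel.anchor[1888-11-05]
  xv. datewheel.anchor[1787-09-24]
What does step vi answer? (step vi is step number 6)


# re(v='4161', u_from='ft', u_to='m') -> 1585341/1250
# roll(n='215') -> 1953-12-01
# roll(n='-183') -> 1953-06-01
# mhop(n='-24') -> 1951-06-01
# re(v='40', u_from='in', u_to='mi') -> 1/1584
# monthend() -> 1951-06-30
# mhop(n='-5') -> 1951-01-30
# gapto(d='1951-10-13') -> 256
# mhop(n='-6') -> 1950-07-30
# re(v='9768', u_from='km', u_to='cm') -> 976800000
# anchor(d='1956-12-10') -> 1956-12-10
# monthend() -> 1956-12-31
# re(v='20', u_from='MiB', u_to='B') -> 20971520
# anchor(d='1888-11-05') -> 1888-11-05
# anchor(d='1787-09-24') -> 1787-09-24

Answer: 1951-06-30


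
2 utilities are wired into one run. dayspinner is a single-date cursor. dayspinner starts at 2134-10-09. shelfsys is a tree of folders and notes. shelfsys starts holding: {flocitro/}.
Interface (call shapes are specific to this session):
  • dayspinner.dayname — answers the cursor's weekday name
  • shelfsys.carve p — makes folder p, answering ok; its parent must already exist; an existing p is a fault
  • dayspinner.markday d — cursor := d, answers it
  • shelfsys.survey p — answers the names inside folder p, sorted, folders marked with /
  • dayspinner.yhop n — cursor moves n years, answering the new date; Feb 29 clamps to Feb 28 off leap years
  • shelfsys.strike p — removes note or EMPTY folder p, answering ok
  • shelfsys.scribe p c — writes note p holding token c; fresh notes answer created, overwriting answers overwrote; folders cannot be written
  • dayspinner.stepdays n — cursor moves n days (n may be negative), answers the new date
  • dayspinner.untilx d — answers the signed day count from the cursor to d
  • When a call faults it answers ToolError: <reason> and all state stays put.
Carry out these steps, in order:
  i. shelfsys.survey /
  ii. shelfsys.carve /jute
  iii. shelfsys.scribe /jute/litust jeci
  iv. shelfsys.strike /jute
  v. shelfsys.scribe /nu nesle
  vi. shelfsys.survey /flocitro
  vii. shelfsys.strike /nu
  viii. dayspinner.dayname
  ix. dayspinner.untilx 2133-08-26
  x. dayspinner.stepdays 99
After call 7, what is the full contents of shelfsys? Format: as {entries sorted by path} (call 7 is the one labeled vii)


Answer: {flocitro/, jute/, jute/litust=jeci}

Derivation:
# shelfsys.survey(p: /) : [flocitro/]
# shelfsys.carve(p: /jute) : ok
# shelfsys.scribe(p: /jute/litust, c: jeci) : created
# shelfsys.strike(p: /jute) : ToolError: not empty
# shelfsys.scribe(p: /nu, c: nesle) : created
# shelfsys.survey(p: /flocitro) : []
# shelfsys.strike(p: /nu) : ok
# dayspinner.dayname() : Saturday
# dayspinner.untilx(d: 2133-08-26) : -409
# dayspinner.stepdays(n: 99) : 2135-01-16


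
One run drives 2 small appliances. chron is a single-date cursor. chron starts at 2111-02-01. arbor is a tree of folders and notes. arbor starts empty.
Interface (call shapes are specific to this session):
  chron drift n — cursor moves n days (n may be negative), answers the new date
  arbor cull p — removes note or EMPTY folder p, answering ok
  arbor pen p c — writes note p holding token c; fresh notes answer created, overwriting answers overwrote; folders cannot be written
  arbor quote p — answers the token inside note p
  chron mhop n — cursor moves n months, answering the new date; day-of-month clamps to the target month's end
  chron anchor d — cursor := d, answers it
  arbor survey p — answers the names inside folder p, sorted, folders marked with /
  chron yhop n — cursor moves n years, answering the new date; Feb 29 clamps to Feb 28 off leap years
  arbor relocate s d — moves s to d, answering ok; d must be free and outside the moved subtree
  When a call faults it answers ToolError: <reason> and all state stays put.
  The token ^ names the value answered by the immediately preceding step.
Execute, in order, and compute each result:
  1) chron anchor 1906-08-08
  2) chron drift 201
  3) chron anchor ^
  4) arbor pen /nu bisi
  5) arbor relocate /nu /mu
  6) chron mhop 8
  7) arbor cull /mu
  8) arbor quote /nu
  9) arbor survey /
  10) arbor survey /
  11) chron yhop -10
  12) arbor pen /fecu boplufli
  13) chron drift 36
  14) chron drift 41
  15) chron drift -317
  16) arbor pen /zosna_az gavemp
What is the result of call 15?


Then chron anchor using 1906-08-08, and observe 1906-08-08.
Then chron drift using 201, giving 1907-02-25.
Using chron anchor using ^, → 1907-02-25.
I run arbor pen using /nu, bisi, which returns created.
Now I run arbor relocate using /nu, /mu, giving ok.
Invoking chron mhop using 8, giving 1907-10-25.
I try arbor cull using /mu: ok.
Using arbor quote using /nu, → ToolError: not found.
Using arbor survey using /, and see [].
Then arbor survey using /, — result: [].
I run chron yhop using -10, and get 1897-10-25.
I try arbor pen using /fecu, boplufli, and observe created.
I call chron drift using 36: 1897-11-30.
I call chron drift using 41, and get 1898-01-10.
Invoking chron drift using -317, — result: 1897-02-27.
Then arbor pen using /zosna_az, gavemp, which returns created.

Answer: 1897-02-27


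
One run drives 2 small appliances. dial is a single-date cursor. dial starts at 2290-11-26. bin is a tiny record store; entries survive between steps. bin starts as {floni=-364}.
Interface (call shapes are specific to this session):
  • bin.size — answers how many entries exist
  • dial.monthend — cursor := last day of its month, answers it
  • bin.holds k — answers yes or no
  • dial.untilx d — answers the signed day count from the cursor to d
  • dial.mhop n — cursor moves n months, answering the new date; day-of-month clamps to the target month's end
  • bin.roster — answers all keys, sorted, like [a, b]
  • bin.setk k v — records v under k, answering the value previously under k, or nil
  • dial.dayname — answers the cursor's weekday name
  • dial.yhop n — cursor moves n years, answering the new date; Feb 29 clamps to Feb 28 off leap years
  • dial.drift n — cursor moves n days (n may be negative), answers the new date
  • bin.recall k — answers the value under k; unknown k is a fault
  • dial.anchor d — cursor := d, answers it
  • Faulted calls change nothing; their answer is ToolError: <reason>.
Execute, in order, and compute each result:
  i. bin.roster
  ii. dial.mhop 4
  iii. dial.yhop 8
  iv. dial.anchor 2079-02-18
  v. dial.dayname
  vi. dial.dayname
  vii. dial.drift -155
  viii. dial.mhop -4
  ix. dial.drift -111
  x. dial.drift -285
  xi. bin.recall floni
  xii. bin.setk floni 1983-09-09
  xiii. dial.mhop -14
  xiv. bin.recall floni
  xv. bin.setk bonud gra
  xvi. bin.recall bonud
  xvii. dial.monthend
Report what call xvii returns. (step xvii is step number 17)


Answer: 2076-02-29

Derivation:
Act: roster[]
Obs: [floni]
Act: mhop[n=4]
Obs: 2291-03-26
Act: yhop[n=8]
Obs: 2299-03-26
Act: anchor[d=2079-02-18]
Obs: 2079-02-18
Act: dayname[]
Obs: Saturday
Act: dayname[]
Obs: Saturday
Act: drift[n=-155]
Obs: 2078-09-16
Act: mhop[n=-4]
Obs: 2078-05-16
Act: drift[n=-111]
Obs: 2078-01-25
Act: drift[n=-285]
Obs: 2077-04-15
Act: recall[k=floni]
Obs: -364
Act: setk[k=floni; v=1983-09-09]
Obs: -364
Act: mhop[n=-14]
Obs: 2076-02-15
Act: recall[k=floni]
Obs: 1983-09-09
Act: setk[k=bonud; v=gra]
Obs: nil
Act: recall[k=bonud]
Obs: gra
Act: monthend[]
Obs: 2076-02-29


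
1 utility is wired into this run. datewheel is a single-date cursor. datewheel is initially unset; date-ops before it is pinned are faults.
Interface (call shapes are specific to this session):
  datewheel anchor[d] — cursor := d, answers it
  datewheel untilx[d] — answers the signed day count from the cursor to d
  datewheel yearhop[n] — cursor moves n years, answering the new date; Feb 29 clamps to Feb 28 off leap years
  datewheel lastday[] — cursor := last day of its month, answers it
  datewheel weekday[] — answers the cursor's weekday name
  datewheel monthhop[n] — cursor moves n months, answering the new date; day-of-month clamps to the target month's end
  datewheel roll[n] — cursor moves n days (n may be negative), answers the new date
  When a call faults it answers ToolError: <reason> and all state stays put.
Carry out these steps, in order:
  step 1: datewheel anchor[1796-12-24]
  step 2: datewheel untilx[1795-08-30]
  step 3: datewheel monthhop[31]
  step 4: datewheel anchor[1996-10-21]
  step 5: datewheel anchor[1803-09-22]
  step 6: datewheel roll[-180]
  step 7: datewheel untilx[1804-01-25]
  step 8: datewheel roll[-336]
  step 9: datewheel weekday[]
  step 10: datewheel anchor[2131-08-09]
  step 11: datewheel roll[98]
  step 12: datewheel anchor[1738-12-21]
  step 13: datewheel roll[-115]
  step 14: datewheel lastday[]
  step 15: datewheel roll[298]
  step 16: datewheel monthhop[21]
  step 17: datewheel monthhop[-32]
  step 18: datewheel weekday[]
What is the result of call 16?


Answer: 1741-03-25

Derivation:
CALL datewheel anchor[d→1796-12-24]
RET  1796-12-24
CALL datewheel untilx[d→1795-08-30]
RET  -482
CALL datewheel monthhop[n→31]
RET  1799-07-24
CALL datewheel anchor[d→1996-10-21]
RET  1996-10-21
CALL datewheel anchor[d→1803-09-22]
RET  1803-09-22
CALL datewheel roll[n→-180]
RET  1803-03-26
CALL datewheel untilx[d→1804-01-25]
RET  305
CALL datewheel roll[n→-336]
RET  1802-04-24
CALL datewheel weekday[]
RET  Saturday
CALL datewheel anchor[d→2131-08-09]
RET  2131-08-09
CALL datewheel roll[n→98]
RET  2131-11-15
CALL datewheel anchor[d→1738-12-21]
RET  1738-12-21
CALL datewheel roll[n→-115]
RET  1738-08-28
CALL datewheel lastday[]
RET  1738-08-31
CALL datewheel roll[n→298]
RET  1739-06-25
CALL datewheel monthhop[n→21]
RET  1741-03-25
CALL datewheel monthhop[n→-32]
RET  1738-07-25
CALL datewheel weekday[]
RET  Friday


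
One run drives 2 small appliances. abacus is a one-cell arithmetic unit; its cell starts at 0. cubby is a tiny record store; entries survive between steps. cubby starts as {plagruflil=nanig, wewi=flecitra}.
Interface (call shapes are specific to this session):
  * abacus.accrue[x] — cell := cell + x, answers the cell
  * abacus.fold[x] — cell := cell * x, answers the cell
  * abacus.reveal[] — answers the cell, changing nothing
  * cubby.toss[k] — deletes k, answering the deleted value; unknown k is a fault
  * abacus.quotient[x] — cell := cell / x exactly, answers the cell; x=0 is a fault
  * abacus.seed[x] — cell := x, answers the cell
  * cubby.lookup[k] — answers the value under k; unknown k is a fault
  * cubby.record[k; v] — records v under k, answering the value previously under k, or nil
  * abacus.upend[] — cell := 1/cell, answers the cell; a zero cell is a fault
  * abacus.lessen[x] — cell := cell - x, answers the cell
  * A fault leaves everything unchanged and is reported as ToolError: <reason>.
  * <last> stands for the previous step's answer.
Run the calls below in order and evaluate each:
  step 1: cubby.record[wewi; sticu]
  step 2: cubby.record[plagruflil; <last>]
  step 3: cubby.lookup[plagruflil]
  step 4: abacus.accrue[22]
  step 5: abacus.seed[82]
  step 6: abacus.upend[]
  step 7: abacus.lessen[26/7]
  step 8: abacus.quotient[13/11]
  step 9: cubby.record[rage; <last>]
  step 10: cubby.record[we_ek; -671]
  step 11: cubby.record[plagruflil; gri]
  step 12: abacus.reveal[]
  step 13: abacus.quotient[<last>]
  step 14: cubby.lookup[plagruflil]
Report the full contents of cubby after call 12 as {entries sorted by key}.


// cubby.record(k=wewi, v=sticu) -> flecitra
// cubby.record(k=plagruflil, v=<last>) -> nanig
// cubby.lookup(k=plagruflil) -> flecitra
// abacus.accrue(x=22) -> 22
// abacus.seed(x=82) -> 82
// abacus.upend() -> 1/82
// abacus.lessen(x=26/7) -> -2125/574
// abacus.quotient(x=13/11) -> -23375/7462
// cubby.record(k=rage, v=<last>) -> nil
// cubby.record(k=we_ek, v=-671) -> nil
// cubby.record(k=plagruflil, v=gri) -> flecitra
// abacus.reveal() -> -23375/7462
// abacus.quotient(x=<last>) -> 1
// cubby.lookup(k=plagruflil) -> gri

Answer: {plagruflil=gri, rage=-23375/7462, we_ek=-671, wewi=sticu}


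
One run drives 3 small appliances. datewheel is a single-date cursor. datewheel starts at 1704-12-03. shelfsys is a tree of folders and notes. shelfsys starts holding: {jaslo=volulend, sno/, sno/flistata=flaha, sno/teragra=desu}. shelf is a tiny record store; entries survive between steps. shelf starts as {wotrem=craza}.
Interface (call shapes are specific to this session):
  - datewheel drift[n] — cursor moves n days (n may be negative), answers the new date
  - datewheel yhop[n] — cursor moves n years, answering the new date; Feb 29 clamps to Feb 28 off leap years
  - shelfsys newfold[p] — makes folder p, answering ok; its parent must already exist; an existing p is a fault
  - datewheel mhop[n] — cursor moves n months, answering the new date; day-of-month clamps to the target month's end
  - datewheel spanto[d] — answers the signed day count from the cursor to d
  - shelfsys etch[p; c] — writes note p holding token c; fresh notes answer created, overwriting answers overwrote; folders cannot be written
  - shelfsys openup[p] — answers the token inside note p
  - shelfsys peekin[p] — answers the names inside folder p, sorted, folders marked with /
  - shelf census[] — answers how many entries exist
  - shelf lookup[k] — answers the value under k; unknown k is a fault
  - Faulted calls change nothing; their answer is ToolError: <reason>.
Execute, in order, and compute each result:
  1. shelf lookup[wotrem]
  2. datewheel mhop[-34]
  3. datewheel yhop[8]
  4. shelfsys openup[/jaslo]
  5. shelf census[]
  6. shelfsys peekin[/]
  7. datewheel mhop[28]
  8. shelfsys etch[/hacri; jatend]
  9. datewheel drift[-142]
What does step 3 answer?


% shelf lookup k='wotrem'
:: craza
% datewheel mhop n='-34'
:: 1702-02-03
% datewheel yhop n='8'
:: 1710-02-03
% shelfsys openup p='/jaslo'
:: volulend
% shelf census
:: 1
% shelfsys peekin p='/'
:: [jaslo, sno/]
% datewheel mhop n='28'
:: 1712-06-03
% shelfsys etch p='/hacri' c='jatend'
:: created
% datewheel drift n='-142'
:: 1712-01-13

Answer: 1710-02-03


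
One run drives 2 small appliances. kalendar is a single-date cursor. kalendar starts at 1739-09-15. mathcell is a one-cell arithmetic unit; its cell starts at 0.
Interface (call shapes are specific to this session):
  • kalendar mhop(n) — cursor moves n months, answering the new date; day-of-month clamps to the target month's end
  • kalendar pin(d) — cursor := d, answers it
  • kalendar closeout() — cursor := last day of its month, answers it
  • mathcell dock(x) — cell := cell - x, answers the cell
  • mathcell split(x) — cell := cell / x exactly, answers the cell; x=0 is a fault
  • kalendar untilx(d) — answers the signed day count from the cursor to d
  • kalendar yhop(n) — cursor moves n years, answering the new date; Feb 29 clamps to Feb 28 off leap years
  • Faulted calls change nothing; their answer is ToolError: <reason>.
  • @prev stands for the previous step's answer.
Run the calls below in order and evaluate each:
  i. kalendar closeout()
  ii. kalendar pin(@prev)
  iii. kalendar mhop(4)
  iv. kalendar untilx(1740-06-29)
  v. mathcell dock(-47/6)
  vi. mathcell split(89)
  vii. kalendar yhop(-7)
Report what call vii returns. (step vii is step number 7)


Using kalendar closeout(), and get 1739-09-30.
Using kalendar pin passing d=@prev, which returns 1739-09-30.
Next I call kalendar mhop passing n=4, and get 1740-01-30.
Invoking kalendar untilx passing d=1740-06-29: 151.
I call mathcell dock passing x=-47/6, and see 47/6.
Now I run mathcell split passing x=89, and observe 47/534.
Using kalendar yhop passing n=-7, and see 1733-01-30.

Answer: 1733-01-30


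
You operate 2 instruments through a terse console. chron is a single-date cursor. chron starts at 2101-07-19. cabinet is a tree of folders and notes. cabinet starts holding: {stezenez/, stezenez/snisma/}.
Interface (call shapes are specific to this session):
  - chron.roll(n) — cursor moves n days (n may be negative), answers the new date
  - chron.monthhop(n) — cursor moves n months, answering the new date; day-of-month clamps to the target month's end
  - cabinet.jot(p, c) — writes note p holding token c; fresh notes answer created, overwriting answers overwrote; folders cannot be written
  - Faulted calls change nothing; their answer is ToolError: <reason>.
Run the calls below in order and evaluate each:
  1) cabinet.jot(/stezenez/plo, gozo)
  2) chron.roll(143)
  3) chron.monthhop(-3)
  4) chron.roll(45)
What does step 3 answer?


Answer: 2101-09-09

Derivation:
-> jot(/stezenez/plo, gozo)
<- created
-> roll(143)
<- 2101-12-09
-> monthhop(-3)
<- 2101-09-09
-> roll(45)
<- 2101-10-24


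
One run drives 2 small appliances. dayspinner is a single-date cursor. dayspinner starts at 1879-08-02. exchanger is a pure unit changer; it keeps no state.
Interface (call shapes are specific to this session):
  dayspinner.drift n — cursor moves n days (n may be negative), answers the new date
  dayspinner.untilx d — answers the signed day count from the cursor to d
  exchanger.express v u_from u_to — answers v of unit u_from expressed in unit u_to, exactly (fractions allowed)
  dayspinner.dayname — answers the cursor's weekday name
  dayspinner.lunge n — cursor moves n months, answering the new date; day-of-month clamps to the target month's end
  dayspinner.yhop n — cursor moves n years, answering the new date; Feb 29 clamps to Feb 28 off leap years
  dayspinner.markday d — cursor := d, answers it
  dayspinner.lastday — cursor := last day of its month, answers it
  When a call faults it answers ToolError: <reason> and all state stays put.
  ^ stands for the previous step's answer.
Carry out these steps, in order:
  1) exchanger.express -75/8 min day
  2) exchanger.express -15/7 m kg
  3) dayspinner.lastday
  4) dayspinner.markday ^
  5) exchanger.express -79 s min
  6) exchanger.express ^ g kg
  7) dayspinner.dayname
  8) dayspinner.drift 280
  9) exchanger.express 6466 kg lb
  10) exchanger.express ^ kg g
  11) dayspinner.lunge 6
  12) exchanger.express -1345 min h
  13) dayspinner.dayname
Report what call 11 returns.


# 1. express(v→-75/8, u_from→min, u_to→day) ~> -5/768
# 2. express(v→-15/7, u_from→m, u_to→kg) ~> ToolError: incompatible units
# 3. lastday() ~> 1879-08-31
# 4. markday(d→^) ~> 1879-08-31
# 5. express(v→-79, u_from→s, u_to→min) ~> -79/60
# 6. express(v→^, u_from→g, u_to→kg) ~> -79/60000
# 7. dayname() ~> Sunday
# 8. drift(n→280) ~> 1880-06-06
# 9. express(v→6466, u_from→kg, u_to→lb) ~> 646600000000/45359237
# 10. express(v→^, u_from→kg, u_to→g) ~> 646600000000000/45359237
# 11. lunge(n→6) ~> 1880-12-06
# 12. express(v→-1345, u_from→min, u_to→h) ~> -269/12
# 13. dayname() ~> Monday

Answer: 1880-12-06


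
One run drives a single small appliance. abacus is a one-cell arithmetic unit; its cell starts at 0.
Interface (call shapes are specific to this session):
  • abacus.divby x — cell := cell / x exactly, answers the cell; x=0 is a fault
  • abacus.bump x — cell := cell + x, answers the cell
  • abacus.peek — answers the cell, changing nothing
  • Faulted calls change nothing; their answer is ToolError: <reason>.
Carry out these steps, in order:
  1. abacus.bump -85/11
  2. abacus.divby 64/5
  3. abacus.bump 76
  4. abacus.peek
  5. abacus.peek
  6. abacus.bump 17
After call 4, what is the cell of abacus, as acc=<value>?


Calling abacus.bump on x: -85/11, → -85/11.
I call abacus.divby on x: 64/5, and get -425/704.
I invoke abacus.bump on x: 76, which returns 53079/704.
I invoke abacus.peek, → 53079/704.
I call abacus.peek, and get 53079/704.
Then abacus.bump on x: 17, which returns 65047/704.

Answer: acc=53079/704


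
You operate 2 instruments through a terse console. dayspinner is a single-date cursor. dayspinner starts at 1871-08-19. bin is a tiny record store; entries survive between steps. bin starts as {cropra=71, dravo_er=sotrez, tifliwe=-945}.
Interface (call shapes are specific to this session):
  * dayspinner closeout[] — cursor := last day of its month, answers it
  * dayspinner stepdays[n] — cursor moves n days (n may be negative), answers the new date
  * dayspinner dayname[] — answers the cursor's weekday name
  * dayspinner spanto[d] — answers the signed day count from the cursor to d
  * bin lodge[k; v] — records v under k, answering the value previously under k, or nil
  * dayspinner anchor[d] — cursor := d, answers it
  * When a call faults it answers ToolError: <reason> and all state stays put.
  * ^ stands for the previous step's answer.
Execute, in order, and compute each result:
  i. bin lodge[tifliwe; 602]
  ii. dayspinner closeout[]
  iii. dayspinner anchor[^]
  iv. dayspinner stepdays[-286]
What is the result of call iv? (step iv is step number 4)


Answer: 1870-11-18

Derivation:
CALL bin lodge[k: tifliwe; v: 602]
RET  -945
CALL dayspinner closeout[]
RET  1871-08-31
CALL dayspinner anchor[d: ^]
RET  1871-08-31
CALL dayspinner stepdays[n: -286]
RET  1870-11-18


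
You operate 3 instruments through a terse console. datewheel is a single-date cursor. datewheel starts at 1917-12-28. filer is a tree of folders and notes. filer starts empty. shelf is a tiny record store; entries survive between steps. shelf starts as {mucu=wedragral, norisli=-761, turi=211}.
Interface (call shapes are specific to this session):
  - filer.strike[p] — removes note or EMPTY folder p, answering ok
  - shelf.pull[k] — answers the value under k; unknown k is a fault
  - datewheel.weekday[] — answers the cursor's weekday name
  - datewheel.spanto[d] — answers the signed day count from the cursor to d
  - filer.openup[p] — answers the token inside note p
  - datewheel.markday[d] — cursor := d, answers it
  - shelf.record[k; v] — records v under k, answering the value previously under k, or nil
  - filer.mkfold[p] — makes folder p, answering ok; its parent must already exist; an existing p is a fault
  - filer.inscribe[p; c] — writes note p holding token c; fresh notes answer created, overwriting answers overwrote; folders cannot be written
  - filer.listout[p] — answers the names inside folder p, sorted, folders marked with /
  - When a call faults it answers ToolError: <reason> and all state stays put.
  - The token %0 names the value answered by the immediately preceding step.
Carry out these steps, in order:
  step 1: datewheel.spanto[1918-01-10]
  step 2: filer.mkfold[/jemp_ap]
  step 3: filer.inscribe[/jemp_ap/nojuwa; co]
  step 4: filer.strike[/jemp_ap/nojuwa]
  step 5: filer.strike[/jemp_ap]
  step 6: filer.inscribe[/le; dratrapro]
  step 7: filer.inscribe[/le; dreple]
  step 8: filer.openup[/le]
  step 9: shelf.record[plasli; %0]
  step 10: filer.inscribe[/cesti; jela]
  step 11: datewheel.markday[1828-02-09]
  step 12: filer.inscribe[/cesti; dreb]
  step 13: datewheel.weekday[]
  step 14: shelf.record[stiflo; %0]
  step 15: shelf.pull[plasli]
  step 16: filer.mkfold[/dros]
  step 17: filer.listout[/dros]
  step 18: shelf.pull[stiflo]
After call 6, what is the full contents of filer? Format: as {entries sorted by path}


# spanto(d='1918-01-10') => 13
# mkfold(p='/jemp_ap') => ok
# inscribe(p='/jemp_ap/nojuwa', c='co') => created
# strike(p='/jemp_ap/nojuwa') => ok
# strike(p='/jemp_ap') => ok
# inscribe(p='/le', c='dratrapro') => created
# inscribe(p='/le', c='dreple') => overwrote
# openup(p='/le') => dreple
# record(k='plasli', v='%0') => nil
# inscribe(p='/cesti', c='jela') => created
# markday(d='1828-02-09') => 1828-02-09
# inscribe(p='/cesti', c='dreb') => overwrote
# weekday() => Saturday
# record(k='stiflo', v='%0') => nil
# pull(k='plasli') => dreple
# mkfold(p='/dros') => ok
# listout(p='/dros') => []
# pull(k='stiflo') => Saturday

Answer: {le=dratrapro}


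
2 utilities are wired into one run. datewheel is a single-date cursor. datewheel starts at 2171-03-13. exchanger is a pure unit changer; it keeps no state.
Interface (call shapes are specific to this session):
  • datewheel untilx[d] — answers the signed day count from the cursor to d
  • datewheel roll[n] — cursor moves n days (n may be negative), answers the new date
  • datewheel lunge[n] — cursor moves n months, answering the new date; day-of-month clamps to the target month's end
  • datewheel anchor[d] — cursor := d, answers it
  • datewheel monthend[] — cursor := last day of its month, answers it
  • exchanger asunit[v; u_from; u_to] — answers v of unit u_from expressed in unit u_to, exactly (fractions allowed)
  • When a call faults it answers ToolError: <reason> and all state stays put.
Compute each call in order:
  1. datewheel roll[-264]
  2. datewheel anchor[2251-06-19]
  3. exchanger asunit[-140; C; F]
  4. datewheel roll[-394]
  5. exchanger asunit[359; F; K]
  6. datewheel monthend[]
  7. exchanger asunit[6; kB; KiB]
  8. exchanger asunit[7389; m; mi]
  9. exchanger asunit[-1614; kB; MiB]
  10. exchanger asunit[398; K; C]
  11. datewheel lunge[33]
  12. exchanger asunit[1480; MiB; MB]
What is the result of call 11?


Answer: 2253-02-28

Derivation:
I call datewheel roll using n: -264, and observe 2170-06-22.
I use datewheel anchor using d: 2251-06-19, giving 2251-06-19.
Now I run exchanger asunit using v: -140, u_from: C, u_to: F, → -220.
Using datewheel roll using n: -394, — result: 2250-05-21.
I run exchanger asunit using v: 359, u_from: F, u_to: K, which returns 27289/60.
Using datewheel monthend(), which returns 2250-05-31.
I call exchanger asunit using v: 6, u_from: kB, u_to: KiB, and observe 375/64.
Calling exchanger asunit using v: 7389, u_from: m, u_to: mi, and see 102625/22352.
Next I call exchanger asunit using v: -1614, u_from: kB, u_to: MiB, → -100875/65536.
Now I run exchanger asunit using v: 398, u_from: K, u_to: C, which returns 2497/20.
I invoke datewheel lunge using n: 33: 2253-02-28.
Calling exchanger asunit using v: 1480, u_from: MiB, u_to: MB, — result: 4849664/3125.


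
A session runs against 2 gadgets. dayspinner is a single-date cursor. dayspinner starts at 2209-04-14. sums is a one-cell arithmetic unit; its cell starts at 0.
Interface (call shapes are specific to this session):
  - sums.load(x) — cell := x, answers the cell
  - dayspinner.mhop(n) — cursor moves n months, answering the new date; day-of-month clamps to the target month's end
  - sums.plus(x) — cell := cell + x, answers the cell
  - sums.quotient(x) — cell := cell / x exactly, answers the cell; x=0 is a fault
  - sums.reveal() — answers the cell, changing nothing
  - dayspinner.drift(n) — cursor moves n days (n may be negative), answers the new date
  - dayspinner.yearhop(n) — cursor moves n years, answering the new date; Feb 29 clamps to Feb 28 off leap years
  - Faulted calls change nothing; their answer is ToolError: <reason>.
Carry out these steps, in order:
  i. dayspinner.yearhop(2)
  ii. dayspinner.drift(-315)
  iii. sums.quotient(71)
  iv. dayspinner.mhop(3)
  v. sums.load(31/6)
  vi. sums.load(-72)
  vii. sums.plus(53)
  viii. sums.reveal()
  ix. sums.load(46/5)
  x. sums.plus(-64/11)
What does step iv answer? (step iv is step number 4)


Answer: 2210-09-03

Derivation:
·→ yearhop(n: 2)
·← 2211-04-14
·→ drift(n: -315)
·← 2210-06-03
·→ quotient(x: 71)
·← 0
·→ mhop(n: 3)
·← 2210-09-03
·→ load(x: 31/6)
·← 31/6
·→ load(x: -72)
·← -72
·→ plus(x: 53)
·← -19
·→ reveal()
·← -19
·→ load(x: 46/5)
·← 46/5
·→ plus(x: -64/11)
·← 186/55


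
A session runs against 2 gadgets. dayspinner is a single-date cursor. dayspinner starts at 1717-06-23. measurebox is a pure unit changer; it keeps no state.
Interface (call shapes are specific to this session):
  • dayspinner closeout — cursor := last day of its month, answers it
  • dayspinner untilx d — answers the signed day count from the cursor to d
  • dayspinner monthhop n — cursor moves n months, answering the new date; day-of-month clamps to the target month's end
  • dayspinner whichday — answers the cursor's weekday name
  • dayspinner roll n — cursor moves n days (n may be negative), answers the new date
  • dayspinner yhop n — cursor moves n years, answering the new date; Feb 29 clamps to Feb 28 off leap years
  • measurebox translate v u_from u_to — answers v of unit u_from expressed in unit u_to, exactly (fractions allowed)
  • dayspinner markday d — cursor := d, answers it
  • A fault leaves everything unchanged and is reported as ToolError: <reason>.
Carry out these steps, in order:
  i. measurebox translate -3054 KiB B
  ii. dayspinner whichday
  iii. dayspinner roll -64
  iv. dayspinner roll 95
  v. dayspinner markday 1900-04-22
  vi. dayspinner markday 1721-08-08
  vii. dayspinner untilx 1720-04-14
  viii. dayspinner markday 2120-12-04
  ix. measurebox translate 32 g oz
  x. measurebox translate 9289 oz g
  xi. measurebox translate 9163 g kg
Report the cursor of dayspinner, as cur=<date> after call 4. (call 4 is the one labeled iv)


;; measurebox translate(v→-3054, u_from→KiB, u_to→B) => -3127296
;; dayspinner whichday() => Wednesday
;; dayspinner roll(n→-64) => 1717-04-20
;; dayspinner roll(n→95) => 1717-07-24
;; dayspinner markday(d→1900-04-22) => 1900-04-22
;; dayspinner markday(d→1721-08-08) => 1721-08-08
;; dayspinner untilx(d→1720-04-14) => -481
;; dayspinner markday(d→2120-12-04) => 2120-12-04
;; measurebox translate(v→32, u_from→g, u_to→oz) => 51200000/45359237
;; measurebox translate(v→9289, u_from→oz, u_to→g) => 421341952493/1600000
;; measurebox translate(v→9163, u_from→g, u_to→kg) => 9163/1000

Answer: cur=1717-07-24


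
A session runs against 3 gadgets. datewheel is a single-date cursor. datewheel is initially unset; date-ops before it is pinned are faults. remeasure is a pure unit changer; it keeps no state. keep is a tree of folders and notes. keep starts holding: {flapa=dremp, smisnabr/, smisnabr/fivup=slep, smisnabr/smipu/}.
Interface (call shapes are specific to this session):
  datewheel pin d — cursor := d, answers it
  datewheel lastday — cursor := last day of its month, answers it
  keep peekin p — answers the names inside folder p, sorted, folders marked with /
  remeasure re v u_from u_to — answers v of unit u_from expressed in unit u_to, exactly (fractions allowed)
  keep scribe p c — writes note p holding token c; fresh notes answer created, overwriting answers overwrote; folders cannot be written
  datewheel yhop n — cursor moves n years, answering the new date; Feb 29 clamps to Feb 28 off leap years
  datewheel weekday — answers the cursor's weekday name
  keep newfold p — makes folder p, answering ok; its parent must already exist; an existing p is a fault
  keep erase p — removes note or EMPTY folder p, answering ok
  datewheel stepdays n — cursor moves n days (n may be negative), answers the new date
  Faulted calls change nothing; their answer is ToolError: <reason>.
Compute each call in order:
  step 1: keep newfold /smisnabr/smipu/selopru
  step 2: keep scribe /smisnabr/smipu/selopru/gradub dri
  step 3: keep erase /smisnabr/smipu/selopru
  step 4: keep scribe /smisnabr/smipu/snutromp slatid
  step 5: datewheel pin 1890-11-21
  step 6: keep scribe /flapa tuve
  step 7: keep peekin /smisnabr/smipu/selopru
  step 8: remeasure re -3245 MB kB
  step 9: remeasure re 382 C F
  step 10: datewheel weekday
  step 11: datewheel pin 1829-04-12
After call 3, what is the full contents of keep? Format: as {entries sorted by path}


Calling keep newfold using /smisnabr/smipu/selopru: ok.
Next I call keep scribe using /smisnabr/smipu/selopru/gradub, dri, — result: created.
Using keep erase using /smisnabr/smipu/selopru, giving ToolError: not empty.
Next I call keep scribe using /smisnabr/smipu/snutromp, slatid, — result: created.
Invoking datewheel pin using 1890-11-21, — result: 1890-11-21.
I invoke keep scribe using /flapa, tuve, giving overwrote.
Using keep peekin using /smisnabr/smipu/selopru, which returns [gradub].
I use remeasure re using -3245, MB, kB, which returns -3245000.
I call remeasure re using 382, C, F, giving 3598/5.
I run datewheel weekday: Friday.
Now I run datewheel pin using 1829-04-12, and see 1829-04-12.

Answer: {flapa=dremp, smisnabr/, smisnabr/fivup=slep, smisnabr/smipu/, smisnabr/smipu/selopru/, smisnabr/smipu/selopru/gradub=dri}
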